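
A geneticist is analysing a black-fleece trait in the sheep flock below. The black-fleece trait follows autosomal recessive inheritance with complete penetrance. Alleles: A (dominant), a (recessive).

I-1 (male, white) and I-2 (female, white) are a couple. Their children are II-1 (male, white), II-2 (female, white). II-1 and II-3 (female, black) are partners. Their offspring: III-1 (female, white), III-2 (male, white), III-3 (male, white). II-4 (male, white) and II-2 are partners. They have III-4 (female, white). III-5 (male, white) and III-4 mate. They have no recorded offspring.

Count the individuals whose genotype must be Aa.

Obligate heterozygotes: III-1 is white so carries A and received a from II-3 (aa), so III-1 is Aa; III-2 is white so carries A and received a from II-3 (aa), so III-2 is Aa; III-3 is white so carries A and received a from II-3 (aa), so III-3 is Aa.
Every other individual is either homozygous by phenotype or has at least one consistent homozygous assignment, so the count is 3.

3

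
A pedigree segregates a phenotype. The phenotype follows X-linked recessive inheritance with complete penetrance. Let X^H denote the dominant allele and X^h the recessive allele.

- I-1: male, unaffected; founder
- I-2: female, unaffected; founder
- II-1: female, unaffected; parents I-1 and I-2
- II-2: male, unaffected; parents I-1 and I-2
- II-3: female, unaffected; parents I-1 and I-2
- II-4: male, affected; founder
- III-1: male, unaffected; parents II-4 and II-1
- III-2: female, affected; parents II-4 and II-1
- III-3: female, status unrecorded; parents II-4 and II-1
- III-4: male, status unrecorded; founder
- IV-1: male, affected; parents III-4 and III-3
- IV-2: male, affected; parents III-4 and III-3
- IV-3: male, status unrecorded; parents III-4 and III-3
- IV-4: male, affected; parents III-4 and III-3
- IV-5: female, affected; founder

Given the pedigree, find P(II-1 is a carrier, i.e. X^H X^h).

1

II-1 is unaffected so carries H and passed h to III-2 (X^h X^h), so II-1 is X^H X^h, giving P(X^H X^h) = 1.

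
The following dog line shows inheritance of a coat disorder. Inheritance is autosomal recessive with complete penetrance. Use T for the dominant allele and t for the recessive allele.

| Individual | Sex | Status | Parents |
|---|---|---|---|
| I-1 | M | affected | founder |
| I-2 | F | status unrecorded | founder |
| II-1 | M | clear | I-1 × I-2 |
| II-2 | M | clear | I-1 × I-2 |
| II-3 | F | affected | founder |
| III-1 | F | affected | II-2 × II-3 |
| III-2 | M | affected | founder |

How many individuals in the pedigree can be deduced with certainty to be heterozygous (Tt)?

Obligate heterozygotes: II-1 is clear so carries T and received t from I-1 (tt), so II-1 is Tt; II-2 is clear so carries T and received t from I-1 (tt), so II-2 is Tt.
Every other individual is either homozygous by phenotype or has at least one consistent homozygous assignment, so the count is 2.

2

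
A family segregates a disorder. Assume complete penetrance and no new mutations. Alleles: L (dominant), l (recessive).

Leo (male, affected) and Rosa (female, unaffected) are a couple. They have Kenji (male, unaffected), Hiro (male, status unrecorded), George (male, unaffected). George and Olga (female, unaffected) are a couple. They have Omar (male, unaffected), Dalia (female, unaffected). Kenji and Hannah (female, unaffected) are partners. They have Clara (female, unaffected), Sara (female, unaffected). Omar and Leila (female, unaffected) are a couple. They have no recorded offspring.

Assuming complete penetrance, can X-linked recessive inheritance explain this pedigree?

A consistent assignment under X-linked recessive exists: Leo X^l Y, Rosa X^L X^L, Kenji X^L Y, Hiro X^L Y, George X^L Y, Olga X^L X^L, Hannah X^L X^L, Omar X^L Y, Dalia X^L X^L, Leila X^L X^L, Clara X^L X^L, Sara X^L X^L.
In this assignment every recorded phenotype matches its genotype and every non-founder's genotype is obtainable from its parents' genotypes, so the pedigree is consistent.

Yes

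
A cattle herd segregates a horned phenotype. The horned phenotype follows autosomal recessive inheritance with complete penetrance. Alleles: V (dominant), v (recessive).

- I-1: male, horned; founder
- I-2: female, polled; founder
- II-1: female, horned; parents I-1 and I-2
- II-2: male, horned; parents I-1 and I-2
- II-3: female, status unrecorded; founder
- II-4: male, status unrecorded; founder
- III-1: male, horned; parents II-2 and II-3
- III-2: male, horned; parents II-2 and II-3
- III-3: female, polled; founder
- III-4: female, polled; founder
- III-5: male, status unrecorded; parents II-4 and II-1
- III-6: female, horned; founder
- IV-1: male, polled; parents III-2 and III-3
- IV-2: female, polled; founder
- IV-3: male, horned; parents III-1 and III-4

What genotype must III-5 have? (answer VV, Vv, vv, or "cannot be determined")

cannot be determined

III-5's phenotype is unrecorded, and no parent or child forces a single allele at both positions; consistent genotype assignments exist with III-5 as Vv or vv.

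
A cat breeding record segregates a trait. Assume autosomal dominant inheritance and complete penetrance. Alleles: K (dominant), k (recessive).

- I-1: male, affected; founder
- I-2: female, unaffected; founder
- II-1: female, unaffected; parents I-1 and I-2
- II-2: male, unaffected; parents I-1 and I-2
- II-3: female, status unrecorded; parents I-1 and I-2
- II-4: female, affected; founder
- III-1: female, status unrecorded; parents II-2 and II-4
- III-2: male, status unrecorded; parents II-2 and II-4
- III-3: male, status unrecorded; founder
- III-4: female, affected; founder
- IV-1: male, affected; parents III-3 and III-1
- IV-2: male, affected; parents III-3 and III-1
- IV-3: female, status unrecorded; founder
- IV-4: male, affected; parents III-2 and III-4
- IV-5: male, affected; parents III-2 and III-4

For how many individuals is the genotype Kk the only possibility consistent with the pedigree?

Obligate heterozygotes: I-1 is affected so carries K and passed k to II-1 (kk), so I-1 is Kk.
Every other individual is either homozygous by phenotype or has at least one consistent homozygous assignment, so the count is 1.

1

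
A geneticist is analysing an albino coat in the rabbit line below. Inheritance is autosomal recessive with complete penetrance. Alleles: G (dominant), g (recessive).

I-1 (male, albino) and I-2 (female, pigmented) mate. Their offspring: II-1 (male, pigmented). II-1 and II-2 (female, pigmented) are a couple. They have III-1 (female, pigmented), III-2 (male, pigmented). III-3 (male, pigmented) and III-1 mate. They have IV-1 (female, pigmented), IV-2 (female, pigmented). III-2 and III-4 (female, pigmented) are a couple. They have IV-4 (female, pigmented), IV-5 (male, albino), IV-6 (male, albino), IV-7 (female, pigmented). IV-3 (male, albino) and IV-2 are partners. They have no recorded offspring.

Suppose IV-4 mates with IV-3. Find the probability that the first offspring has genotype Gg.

2/3

III-2 is pigmented so carries G and passed g to IV-5 (gg), so III-2 is Gg.
III-4 is pigmented so carries G and passed g to IV-5 (gg), so III-4 is Gg.
IV-4 is a pigmented offspring of III-2 (Gg) × III-4 (Gg), whose cross gives 1/4 GG : 1/2 Gg : 1/4 gg; conditioning on being pigmented, IV-4 is GG with probability 1/3, Gg with probability 2/3.
IV-3 is albino, so IV-3 is gg.
Summing over parental genotype combinations, P(offspring has genotype Gg) = 1/3·1 + 2/3·1/2 = 2/3.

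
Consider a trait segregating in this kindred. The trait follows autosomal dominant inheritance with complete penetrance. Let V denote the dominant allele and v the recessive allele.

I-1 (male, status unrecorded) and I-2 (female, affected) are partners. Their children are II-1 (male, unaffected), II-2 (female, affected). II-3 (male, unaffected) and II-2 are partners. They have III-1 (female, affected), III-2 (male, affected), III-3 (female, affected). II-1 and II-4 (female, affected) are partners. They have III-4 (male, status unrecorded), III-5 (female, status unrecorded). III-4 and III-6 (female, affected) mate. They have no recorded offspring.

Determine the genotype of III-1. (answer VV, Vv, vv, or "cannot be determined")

Vv

From phenotype alone, III-1 is VV or Vv.
III-1 is affected so carries V and received v from II-3 (vv), so III-1 is Vv.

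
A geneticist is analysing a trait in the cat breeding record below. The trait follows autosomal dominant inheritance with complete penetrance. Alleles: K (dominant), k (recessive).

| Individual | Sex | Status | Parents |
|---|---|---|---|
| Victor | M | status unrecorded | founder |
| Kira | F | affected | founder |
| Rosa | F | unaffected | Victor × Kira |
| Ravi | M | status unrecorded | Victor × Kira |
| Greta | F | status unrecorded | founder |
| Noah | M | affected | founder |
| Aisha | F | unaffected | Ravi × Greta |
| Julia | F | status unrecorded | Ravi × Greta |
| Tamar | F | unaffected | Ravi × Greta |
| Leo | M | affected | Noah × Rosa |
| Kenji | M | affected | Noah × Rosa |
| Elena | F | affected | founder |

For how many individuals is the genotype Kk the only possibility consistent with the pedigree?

Obligate heterozygotes: Kira is affected so carries K and passed k to Rosa (kk), so Kira is Kk; Leo is affected so carries K and received k from Rosa (kk), so Leo is Kk; Kenji is affected so carries K and received k from Rosa (kk), so Kenji is Kk.
Every other individual is either homozygous by phenotype or has at least one consistent homozygous assignment, so the count is 3.

3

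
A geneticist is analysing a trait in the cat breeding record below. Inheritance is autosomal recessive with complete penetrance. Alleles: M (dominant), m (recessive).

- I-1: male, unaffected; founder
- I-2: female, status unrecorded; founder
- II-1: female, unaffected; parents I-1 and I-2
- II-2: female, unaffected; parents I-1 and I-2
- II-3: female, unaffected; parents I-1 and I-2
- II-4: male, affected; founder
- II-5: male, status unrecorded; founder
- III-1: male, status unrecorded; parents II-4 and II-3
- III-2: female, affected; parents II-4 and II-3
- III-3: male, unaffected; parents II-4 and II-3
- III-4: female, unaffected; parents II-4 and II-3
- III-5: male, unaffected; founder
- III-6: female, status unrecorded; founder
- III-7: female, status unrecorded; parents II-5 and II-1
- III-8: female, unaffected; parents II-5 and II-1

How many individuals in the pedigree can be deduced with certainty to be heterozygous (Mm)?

3

Obligate heterozygotes: II-3 is unaffected so carries M and passed m to III-2 (mm), so II-3 is Mm; III-3 is unaffected so carries M and received m from II-4 (mm), so III-3 is Mm; III-4 is unaffected so carries M and received m from II-4 (mm), so III-4 is Mm.
Every other individual is either homozygous by phenotype or has at least one consistent homozygous assignment, so the count is 3.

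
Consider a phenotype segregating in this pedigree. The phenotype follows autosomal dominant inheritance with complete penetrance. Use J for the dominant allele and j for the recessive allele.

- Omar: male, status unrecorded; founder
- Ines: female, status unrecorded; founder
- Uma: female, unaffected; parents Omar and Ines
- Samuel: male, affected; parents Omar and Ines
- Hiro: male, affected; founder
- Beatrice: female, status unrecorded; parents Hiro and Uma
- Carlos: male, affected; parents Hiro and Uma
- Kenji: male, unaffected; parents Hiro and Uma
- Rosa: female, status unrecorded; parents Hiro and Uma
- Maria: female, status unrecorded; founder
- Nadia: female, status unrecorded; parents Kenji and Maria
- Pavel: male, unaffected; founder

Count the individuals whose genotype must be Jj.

Obligate heterozygotes: Hiro is affected so carries J and passed j to Kenji (jj), so Hiro is Jj; Carlos is affected so carries J and received j from Uma (jj), so Carlos is Jj.
Every other individual is either homozygous by phenotype or has at least one consistent homozygous assignment, so the count is 2.

2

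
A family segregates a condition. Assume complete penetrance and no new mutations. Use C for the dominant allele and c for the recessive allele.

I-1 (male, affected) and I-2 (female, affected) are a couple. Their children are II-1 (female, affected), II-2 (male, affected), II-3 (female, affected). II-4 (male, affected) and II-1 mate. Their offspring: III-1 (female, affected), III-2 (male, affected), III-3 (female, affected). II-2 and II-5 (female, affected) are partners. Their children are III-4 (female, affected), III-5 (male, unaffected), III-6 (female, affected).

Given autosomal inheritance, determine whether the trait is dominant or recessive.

II-2 and II-5 are both affected yet have an unaffected child III-5. Under a recessive model two affected parents are homozygous and every child would be affected, so the trait cannot be recessive.

dominant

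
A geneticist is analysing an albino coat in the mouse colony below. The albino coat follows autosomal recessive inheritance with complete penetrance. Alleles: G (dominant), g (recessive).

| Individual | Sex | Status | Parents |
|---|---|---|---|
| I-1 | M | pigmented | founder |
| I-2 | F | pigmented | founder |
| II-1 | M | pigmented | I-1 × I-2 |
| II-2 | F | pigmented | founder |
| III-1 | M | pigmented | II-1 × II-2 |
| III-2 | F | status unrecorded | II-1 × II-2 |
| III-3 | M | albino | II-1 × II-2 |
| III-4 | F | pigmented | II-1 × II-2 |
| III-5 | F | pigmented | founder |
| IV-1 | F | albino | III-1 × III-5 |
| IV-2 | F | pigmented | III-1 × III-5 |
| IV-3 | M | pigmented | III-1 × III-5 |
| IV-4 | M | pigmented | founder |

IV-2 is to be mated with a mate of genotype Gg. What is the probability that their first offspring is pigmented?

5/6

III-1 is pigmented so carries G and passed g to IV-1 (gg), so III-1 is Gg.
III-5 is pigmented so carries G and passed g to IV-1 (gg), so III-5 is Gg.
IV-2 is a pigmented offspring of III-1 (Gg) × III-5 (Gg), whose cross gives 1/4 GG : 1/2 Gg : 1/4 gg; conditioning on being pigmented, IV-2 is GG with probability 1/3, Gg with probability 2/3.
Summing over parental genotype combinations, P(offspring is pigmented) = 1/3·1 + 2/3·3/4 = 5/6.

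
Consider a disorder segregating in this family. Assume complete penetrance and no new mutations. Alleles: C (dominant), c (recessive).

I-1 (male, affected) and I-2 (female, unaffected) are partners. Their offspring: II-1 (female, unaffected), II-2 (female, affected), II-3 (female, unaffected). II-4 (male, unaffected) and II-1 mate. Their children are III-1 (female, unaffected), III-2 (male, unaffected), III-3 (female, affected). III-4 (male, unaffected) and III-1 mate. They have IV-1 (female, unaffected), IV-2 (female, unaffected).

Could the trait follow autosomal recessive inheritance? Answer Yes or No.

Yes

A consistent assignment under autosomal recessive exists: I-1 cc, I-2 Cc, II-1 Cc, II-2 cc, II-3 Cc, II-4 Cc, III-1 CC, III-2 CC, III-3 cc, III-4 CC, IV-1 CC, IV-2 CC.
In this assignment every recorded phenotype matches its genotype and every non-founder's genotype is obtainable from its parents' genotypes, so the pedigree is consistent.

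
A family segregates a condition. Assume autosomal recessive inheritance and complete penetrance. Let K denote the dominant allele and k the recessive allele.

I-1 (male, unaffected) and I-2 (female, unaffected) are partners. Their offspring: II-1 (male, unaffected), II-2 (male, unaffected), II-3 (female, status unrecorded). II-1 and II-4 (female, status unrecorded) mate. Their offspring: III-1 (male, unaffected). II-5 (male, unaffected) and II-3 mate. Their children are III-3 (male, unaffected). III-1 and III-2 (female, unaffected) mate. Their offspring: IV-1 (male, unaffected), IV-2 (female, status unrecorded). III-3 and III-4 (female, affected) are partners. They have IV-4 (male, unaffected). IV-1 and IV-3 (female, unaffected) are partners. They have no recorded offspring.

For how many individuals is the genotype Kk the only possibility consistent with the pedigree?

Obligate heterozygotes: IV-4 is unaffected so carries K and received k from III-4 (kk), so IV-4 is Kk.
Every other individual is either homozygous by phenotype or has at least one consistent homozygous assignment, so the count is 1.

1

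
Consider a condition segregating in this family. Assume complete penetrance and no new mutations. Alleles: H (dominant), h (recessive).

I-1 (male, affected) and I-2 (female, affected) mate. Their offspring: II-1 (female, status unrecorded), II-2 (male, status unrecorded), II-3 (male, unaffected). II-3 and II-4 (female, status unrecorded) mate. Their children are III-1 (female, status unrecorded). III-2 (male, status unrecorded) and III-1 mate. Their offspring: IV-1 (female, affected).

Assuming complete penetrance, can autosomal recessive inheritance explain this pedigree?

Under autosomal recessive, II-3 (unaffected, male) cannot arise from I-1 (affected) × I-2 (affected).

No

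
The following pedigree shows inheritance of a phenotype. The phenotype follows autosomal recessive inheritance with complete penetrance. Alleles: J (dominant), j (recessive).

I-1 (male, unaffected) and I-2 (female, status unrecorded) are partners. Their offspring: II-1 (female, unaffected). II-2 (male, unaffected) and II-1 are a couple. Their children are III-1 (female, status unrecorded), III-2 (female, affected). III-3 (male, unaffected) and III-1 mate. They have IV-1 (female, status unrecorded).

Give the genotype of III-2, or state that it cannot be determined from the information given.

III-2 is affected, so III-2 is jj.

jj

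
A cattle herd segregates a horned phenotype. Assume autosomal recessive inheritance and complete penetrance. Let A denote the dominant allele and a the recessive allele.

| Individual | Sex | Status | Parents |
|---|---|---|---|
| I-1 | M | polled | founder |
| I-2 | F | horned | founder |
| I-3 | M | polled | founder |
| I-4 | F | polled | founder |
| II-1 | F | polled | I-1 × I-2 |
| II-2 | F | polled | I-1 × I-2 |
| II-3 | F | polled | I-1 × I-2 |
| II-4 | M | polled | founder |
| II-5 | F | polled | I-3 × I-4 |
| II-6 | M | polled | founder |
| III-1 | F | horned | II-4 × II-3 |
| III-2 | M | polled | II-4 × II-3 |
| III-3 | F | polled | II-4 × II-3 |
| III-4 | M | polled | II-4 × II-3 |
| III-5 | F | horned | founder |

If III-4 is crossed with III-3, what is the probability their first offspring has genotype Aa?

II-4 is polled so carries A and passed a to III-1 (aa), so II-4 is Aa.
II-3 is polled so carries A and received a from I-2 (aa), so II-3 is Aa.
III-4 is a polled offspring of II-4 (Aa) × II-3 (Aa), whose cross gives 1/4 AA : 1/2 Aa : 1/4 aa; conditioning on being polled, III-4 is AA with probability 1/3, Aa with probability 2/3.
III-3 is a polled offspring of II-4 (Aa) × II-3 (Aa), whose cross gives 1/4 AA : 1/2 Aa : 1/4 aa; conditioning on being polled, III-3 is AA with probability 1/3, Aa with probability 2/3.
Summing over parental genotype combinations, P(offspring has genotype Aa) = 2/9·1/2 + 2/9·1/2 + 4/9·1/2 = 4/9.

4/9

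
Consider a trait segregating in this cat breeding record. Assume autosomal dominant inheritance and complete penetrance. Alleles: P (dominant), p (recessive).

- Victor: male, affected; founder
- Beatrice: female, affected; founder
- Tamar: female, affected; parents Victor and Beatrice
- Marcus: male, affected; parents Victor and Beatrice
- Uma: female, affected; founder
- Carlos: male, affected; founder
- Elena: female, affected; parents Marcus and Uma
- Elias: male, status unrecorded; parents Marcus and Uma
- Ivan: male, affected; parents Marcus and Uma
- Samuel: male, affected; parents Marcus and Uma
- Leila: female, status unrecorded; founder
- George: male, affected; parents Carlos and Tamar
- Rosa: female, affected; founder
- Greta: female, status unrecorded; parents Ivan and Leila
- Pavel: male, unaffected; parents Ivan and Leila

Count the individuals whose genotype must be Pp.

1

Obligate heterozygotes: Ivan is affected so carries P and passed p to Pavel (pp), so Ivan is Pp.
Every other individual is either homozygous by phenotype or has at least one consistent homozygous assignment, so the count is 1.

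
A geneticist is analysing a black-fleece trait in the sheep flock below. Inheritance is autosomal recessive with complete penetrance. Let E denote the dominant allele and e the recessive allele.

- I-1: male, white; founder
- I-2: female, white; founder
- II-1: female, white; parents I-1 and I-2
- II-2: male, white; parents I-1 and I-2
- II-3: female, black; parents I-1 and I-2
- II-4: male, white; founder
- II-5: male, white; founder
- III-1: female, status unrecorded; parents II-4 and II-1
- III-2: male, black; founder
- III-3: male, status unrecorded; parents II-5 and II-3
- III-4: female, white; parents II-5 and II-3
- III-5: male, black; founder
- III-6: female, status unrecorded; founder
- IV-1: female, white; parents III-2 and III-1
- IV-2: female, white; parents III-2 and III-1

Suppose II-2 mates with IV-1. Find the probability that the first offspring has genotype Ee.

I-1 is white so carries E and passed e to II-3 (ee), so I-1 is Ee.
I-2 is white so carries E and passed e to II-3 (ee), so I-2 is Ee.
II-2 is a white offspring of I-1 (Ee) × I-2 (Ee), whose cross gives 1/4 EE : 1/2 Ee : 1/4 ee; conditioning on being white, II-2 is EE with probability 1/3, Ee with probability 2/3.
IV-1 is white so carries E and received e from III-2 (ee), so IV-1 is Ee.
Summing over parental genotype combinations, P(offspring has genotype Ee) = 1/3·1/2 + 2/3·1/2 = 1/2.

1/2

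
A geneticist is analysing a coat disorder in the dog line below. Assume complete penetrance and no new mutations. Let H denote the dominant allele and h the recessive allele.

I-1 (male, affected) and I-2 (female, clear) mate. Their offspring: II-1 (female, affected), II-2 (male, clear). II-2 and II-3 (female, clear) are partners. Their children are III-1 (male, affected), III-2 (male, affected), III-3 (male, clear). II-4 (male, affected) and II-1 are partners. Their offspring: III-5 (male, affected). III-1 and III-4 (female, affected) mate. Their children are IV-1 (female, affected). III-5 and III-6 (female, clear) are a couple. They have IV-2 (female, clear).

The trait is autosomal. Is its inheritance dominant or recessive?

recessive

II-2 and II-3 are both clear yet have an affected child III-1. Under dominance, an affected child requires at least one affected parent, so the trait cannot be dominant.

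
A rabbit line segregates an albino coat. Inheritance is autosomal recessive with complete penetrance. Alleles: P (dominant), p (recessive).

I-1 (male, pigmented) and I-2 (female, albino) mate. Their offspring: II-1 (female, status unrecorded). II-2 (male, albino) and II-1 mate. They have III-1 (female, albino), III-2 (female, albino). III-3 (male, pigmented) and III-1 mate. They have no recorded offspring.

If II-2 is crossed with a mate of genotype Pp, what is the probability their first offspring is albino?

1/2

II-2 is albino, so II-2 is pp.
The cross gives 1/2 Pp : 1/2 pp, so P(offspring is albino) = 1/2.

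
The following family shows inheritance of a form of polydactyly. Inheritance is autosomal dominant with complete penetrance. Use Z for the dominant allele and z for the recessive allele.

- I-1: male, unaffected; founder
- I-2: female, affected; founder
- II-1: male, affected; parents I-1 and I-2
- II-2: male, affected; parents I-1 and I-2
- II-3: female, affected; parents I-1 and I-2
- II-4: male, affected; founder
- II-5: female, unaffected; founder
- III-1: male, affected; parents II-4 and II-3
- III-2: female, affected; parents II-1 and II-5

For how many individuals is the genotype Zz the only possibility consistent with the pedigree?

Obligate heterozygotes: II-1 is affected so carries Z and received z from I-1 (zz), so II-1 is Zz; II-2 is affected so carries Z and received z from I-1 (zz), so II-2 is Zz; II-3 is affected so carries Z and received z from I-1 (zz), so II-3 is Zz; III-2 is affected so carries Z and received z from II-5 (zz), so III-2 is Zz.
Every other individual is either homozygous by phenotype or has at least one consistent homozygous assignment, so the count is 4.

4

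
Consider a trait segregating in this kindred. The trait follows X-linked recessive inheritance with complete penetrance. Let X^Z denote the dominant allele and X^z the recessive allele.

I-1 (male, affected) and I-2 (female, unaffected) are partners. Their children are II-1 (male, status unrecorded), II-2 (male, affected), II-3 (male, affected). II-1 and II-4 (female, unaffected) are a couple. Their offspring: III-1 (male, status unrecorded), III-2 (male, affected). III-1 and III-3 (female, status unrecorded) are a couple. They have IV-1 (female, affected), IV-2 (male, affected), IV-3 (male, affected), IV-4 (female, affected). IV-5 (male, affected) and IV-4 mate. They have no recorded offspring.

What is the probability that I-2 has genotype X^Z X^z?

I-2 is unaffected so carries Z and passed z to II-2 (X^z Y), so I-2 is X^Z X^z, giving P(X^Z X^z) = 1.

1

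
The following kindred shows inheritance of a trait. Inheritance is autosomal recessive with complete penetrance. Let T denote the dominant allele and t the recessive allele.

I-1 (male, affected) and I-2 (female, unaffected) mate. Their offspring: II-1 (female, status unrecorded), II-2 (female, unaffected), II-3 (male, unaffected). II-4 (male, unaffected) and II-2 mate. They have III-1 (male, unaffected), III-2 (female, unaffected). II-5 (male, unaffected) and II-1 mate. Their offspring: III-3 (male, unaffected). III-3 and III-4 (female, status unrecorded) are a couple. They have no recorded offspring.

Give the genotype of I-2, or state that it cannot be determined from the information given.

cannot be determined

I-2's phenotype allows TT or Tt, and no parent or child forces a single allele at both positions; consistent genotype assignments exist with I-2 as TT or Tt.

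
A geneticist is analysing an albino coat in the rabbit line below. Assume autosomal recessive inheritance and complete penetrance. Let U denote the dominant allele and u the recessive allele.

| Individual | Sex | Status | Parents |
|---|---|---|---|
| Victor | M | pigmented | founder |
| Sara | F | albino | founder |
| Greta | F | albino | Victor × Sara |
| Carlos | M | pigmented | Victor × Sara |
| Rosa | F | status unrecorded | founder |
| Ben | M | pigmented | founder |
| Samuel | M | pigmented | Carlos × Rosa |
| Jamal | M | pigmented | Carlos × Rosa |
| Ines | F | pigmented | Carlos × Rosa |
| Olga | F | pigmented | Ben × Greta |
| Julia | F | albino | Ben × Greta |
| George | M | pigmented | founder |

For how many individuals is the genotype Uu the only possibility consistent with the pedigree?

4

Obligate heterozygotes: Victor is pigmented so carries U and passed u to Greta (uu), so Victor is Uu; Carlos is pigmented so carries U and received u from Sara (uu), so Carlos is Uu; Ben is pigmented so carries U and passed u to Julia (uu), so Ben is Uu; Olga is pigmented so carries U and received u from Greta (uu), so Olga is Uu.
Every other individual is either homozygous by phenotype or has at least one consistent homozygous assignment, so the count is 4.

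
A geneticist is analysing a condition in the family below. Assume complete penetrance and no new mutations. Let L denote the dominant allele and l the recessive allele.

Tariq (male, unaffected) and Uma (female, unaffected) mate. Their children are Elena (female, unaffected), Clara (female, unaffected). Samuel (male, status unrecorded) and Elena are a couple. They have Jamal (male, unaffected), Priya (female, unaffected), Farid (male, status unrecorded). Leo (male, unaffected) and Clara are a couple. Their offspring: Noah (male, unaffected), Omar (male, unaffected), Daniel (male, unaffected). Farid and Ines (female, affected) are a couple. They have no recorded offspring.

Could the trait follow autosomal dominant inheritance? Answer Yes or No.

Yes

A consistent assignment under autosomal dominant exists: Tariq ll, Uma ll, Elena ll, Clara ll, Samuel Ll, Leo ll, Jamal ll, Priya ll, Farid Ll, Ines LL, Noah ll, Omar ll, Daniel ll.
In this assignment every recorded phenotype matches its genotype and every non-founder's genotype is obtainable from its parents' genotypes, so the pedigree is consistent.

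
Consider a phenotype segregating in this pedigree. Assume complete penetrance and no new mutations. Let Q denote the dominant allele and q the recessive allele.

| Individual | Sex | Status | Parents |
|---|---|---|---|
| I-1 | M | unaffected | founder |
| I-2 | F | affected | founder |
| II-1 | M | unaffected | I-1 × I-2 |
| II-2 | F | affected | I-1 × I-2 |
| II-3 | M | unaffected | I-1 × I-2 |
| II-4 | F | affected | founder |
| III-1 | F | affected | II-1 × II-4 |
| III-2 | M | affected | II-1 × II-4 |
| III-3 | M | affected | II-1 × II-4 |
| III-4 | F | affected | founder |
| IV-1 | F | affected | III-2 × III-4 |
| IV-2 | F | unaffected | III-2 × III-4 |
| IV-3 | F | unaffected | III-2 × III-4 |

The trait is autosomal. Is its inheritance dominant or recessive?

dominant

III-2 and III-4 are both affected yet have an unaffected child IV-2. Under a recessive model two affected parents are homozygous and every child would be affected, so the trait cannot be recessive.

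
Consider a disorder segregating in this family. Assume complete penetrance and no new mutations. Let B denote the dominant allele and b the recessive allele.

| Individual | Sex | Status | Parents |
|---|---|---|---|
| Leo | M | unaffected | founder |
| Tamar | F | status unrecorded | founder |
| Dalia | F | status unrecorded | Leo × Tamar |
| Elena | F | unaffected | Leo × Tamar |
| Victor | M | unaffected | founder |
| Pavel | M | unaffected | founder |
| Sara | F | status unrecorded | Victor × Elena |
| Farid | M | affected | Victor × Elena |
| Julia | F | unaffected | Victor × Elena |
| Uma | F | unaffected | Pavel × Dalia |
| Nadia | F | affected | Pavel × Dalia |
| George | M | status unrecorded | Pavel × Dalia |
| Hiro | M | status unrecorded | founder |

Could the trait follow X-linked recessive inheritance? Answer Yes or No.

Under X-linked recessive, Nadia (affected, female) cannot arise from Pavel (unaffected) × Dalia (unrecorded).

No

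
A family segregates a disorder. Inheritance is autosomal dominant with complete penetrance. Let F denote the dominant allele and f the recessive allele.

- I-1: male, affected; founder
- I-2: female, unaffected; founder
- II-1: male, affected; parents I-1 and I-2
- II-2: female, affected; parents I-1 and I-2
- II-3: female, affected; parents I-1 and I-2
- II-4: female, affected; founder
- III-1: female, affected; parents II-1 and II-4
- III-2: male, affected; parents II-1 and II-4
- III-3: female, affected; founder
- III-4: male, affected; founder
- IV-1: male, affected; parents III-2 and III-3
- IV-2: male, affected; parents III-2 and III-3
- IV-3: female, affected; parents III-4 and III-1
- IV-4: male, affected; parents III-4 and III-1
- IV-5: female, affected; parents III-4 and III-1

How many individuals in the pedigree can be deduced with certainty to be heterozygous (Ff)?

3

Obligate heterozygotes: II-1 is affected so carries F and received f from I-2 (ff), so II-1 is Ff; II-2 is affected so carries F and received f from I-2 (ff), so II-2 is Ff; II-3 is affected so carries F and received f from I-2 (ff), so II-3 is Ff.
Every other individual is either homozygous by phenotype or has at least one consistent homozygous assignment, so the count is 3.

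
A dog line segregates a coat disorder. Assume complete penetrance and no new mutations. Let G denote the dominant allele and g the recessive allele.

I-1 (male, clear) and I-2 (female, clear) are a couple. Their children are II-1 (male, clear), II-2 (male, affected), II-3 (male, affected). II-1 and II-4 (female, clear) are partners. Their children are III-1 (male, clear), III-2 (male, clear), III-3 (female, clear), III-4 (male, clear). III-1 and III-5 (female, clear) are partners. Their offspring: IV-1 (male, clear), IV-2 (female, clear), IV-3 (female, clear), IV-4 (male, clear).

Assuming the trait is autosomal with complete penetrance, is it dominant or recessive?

I-1 and I-2 are both clear yet have an affected child II-2. Under dominance, an affected child requires at least one affected parent, so the trait cannot be dominant.

recessive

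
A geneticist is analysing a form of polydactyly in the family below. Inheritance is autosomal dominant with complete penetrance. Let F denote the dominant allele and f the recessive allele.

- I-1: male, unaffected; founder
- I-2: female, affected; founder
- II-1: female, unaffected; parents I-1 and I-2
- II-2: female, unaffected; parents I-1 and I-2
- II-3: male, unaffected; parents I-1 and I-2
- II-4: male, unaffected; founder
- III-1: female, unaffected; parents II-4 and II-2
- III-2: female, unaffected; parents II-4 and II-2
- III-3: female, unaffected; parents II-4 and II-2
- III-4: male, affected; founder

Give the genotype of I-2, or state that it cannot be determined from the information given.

From phenotype alone, I-2 is FF or Ff.
I-2 is affected so carries F and passed f to II-1 (ff), so I-2 is Ff.

Ff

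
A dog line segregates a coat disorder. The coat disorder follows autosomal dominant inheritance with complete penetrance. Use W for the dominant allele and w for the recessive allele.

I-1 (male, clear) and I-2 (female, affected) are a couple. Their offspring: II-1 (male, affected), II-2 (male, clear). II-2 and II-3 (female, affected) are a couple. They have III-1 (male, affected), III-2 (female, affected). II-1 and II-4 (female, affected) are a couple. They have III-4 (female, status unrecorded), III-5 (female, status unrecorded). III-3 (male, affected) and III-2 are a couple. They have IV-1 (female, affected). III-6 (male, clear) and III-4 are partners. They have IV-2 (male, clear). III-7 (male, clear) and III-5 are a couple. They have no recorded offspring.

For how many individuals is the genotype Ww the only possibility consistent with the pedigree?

4

Obligate heterozygotes: I-2 is affected so carries W and passed w to II-2 (ww), so I-2 is Ww; II-1 is affected so carries W and received w from I-1 (ww), so II-1 is Ww; III-1 is affected so carries W and received w from II-2 (ww), so III-1 is Ww; III-2 is affected so carries W and received w from II-2 (ww), so III-2 is Ww.
Every other individual is either homozygous by phenotype or has at least one consistent homozygous assignment, so the count is 4.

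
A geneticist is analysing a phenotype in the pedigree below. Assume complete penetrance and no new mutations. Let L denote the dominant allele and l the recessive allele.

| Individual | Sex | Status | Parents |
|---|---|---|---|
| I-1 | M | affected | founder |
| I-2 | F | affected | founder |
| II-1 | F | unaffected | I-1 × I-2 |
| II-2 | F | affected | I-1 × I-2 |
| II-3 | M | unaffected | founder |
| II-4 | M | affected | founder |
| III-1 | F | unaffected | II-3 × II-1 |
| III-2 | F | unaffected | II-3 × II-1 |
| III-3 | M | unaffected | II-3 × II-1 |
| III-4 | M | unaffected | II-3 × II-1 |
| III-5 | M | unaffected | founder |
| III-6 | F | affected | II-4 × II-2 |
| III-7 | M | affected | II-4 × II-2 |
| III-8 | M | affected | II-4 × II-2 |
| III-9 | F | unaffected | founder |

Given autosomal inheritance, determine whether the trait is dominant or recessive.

dominant

I-1 and I-2 are both affected yet have an unaffected child II-1. Under a recessive model two affected parents are homozygous and every child would be affected, so the trait cannot be recessive.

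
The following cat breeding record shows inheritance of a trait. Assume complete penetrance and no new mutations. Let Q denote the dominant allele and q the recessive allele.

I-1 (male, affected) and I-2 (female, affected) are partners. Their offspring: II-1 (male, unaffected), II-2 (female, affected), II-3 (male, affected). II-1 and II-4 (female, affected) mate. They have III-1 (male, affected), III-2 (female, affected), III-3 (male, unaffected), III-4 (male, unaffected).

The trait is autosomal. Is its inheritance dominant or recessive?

I-1 and I-2 are both affected yet have an unaffected child II-1. Under a recessive model two affected parents are homozygous and every child would be affected, so the trait cannot be recessive.

dominant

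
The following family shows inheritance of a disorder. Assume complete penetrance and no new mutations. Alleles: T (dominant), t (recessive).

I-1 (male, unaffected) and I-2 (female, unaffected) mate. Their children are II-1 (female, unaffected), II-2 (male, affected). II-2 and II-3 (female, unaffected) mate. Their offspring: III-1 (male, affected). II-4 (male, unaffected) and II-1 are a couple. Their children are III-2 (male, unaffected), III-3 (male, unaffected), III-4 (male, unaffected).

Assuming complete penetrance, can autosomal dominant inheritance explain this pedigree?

Under autosomal dominant, II-2 (affected, male) cannot arise from I-1 (unaffected) × I-2 (unaffected).

No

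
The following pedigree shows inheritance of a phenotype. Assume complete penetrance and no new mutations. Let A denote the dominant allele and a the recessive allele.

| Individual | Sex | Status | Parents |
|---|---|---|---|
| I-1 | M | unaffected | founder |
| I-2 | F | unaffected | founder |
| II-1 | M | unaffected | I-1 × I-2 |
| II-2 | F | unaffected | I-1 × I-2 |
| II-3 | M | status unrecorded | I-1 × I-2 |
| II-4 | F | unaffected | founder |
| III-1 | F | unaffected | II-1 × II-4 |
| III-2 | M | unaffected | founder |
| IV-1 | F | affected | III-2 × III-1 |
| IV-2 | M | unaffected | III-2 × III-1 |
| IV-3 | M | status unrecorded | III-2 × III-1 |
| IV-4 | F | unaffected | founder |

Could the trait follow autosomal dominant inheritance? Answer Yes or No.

No

Under autosomal dominant, IV-1 (affected, female) cannot arise from III-2 (unaffected) × III-1 (unaffected).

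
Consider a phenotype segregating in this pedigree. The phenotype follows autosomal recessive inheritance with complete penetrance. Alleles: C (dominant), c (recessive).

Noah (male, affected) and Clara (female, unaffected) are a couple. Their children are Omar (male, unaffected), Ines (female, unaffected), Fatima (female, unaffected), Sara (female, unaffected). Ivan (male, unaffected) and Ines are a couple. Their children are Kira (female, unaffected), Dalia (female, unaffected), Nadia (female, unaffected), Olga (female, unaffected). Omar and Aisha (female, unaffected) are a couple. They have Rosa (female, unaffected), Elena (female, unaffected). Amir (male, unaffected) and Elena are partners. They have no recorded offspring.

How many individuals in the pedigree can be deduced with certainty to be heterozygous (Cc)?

Obligate heterozygotes: Omar is unaffected so carries C and received c from Noah (cc), so Omar is Cc; Ines is unaffected so carries C and received c from Noah (cc), so Ines is Cc; Fatima is unaffected so carries C and received c from Noah (cc), so Fatima is Cc; Sara is unaffected so carries C and received c from Noah (cc), so Sara is Cc.
Every other individual is either homozygous by phenotype or has at least one consistent homozygous assignment, so the count is 4.

4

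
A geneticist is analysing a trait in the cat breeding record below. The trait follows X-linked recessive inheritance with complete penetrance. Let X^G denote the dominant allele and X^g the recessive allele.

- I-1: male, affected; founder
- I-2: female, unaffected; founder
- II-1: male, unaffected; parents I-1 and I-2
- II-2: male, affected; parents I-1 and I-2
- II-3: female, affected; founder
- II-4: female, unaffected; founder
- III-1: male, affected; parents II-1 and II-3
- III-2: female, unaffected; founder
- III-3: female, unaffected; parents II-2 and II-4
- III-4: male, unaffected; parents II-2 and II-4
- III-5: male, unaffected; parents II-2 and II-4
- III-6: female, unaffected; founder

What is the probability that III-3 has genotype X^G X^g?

III-3 is unaffected so carries G and received g from II-2 (X^g Y), so III-3 is X^G X^g, giving P(X^G X^g) = 1.

1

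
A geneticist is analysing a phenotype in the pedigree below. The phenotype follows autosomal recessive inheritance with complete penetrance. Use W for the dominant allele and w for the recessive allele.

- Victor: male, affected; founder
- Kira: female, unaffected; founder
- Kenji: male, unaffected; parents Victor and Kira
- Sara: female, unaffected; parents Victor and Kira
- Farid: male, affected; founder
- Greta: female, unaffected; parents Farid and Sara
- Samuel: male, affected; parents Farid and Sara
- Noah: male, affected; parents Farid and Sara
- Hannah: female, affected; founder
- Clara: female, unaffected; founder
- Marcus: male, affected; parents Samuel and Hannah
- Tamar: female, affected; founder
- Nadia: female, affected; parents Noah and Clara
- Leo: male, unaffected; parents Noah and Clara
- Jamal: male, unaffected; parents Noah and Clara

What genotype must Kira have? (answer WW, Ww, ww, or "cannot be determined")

cannot be determined

Kira's phenotype allows WW or Ww, and no parent or child forces a single allele at both positions; consistent genotype assignments exist with Kira as WW or Ww.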